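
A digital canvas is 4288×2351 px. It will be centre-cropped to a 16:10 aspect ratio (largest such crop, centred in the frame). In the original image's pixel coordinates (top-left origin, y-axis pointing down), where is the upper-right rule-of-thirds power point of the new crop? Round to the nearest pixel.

x = 2771 px, y = 784 px

4288/2351 > 16/10, so the 16:10 crop keeps the full height 2351 and trims width to 2351 × 16/10 = 3761.60 px.
Left offset = (4288 − 3761.60)/2 = 263.20 px; top offset = 0.
Upper-right is two-thirds across and one-third down within the crop:
x = 263.20 + 2 × 3761.60/3 ≈ 2771; y = 0.00 + 1 × 2351.00/3 ≈ 784.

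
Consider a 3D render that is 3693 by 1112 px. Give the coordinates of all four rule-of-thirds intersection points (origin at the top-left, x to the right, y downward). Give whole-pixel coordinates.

One third of 3693 is 1231; one third of 1112 is 370.67.
Vertical third lines at x = 1231 and x = 2462; horizontal third lines at y = 371 and y = 741.

(1231, 371), (2462, 371), (1231, 741), (2462, 741)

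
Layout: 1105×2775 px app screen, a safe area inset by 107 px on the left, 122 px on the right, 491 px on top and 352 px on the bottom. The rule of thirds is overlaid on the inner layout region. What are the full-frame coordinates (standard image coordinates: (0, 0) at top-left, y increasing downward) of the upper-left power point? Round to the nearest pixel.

Content width = 1105 − 107 − 122 = 876 px; content height = 2775 − 491 − 352 = 1932 px.
Upper-left is one-third across and one-third down within the inner layout region.
x = 107 + 1 × 876/3 = 107 + 292.00 ≈ 399
y = 491 + 1 × 1932/3 = 491 + 644.00 ≈ 1135

x = 399 px, y = 1135 px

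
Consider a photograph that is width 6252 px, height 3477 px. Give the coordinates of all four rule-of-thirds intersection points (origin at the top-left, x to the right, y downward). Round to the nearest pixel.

(2084, 1159), (4168, 1159), (2084, 2318), (4168, 2318)

One third of 6252 is 2084; one third of 3477 is 1159.
Vertical third lines at x = 2084 and x = 4168; horizontal third lines at y = 1159 and y = 2318.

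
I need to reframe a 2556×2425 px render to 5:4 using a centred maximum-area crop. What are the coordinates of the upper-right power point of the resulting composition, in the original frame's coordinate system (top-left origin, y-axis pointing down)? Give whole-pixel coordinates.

x = 1704 px, y = 872 px

2556/2425 < 5/4, so the 5:4 crop keeps the full width 2556 and trims height to 2556 × 4/5 = 2044.80 px.
Top offset = (2425 − 2044.80)/2 = 190.10 px; left offset = 0.
Upper-right is two-thirds across and one-third down within the crop:
x = 0.00 + 2 × 2556.00/3 ≈ 1704; y = 190.10 + 1 × 2044.80/3 ≈ 872.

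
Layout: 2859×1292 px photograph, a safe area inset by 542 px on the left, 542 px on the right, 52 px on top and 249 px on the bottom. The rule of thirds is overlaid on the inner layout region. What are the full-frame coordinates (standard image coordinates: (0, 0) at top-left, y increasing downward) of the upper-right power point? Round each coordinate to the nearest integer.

Content width = 2859 − 542 − 542 = 1775 px; content height = 1292 − 52 − 249 = 991 px.
Upper-right is two-thirds across and one-third down within the inner layout region.
x = 542 + 2 × 1775/3 = 542 + 1183.33 ≈ 1725
y = 52 + 1 × 991/3 = 52 + 330.33 ≈ 382

x = 1725 px, y = 382 px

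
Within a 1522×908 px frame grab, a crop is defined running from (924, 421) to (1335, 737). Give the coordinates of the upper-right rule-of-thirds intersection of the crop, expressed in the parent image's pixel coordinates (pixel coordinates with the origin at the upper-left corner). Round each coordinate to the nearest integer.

Crop width = 1335 − 924 = 411 px; one third is 137.00 px.
Crop height = 737 − 421 = 316 px; one third is 105.33 px.
The upper-right point is two-thirds across and one-third down within the crop:
x = 924 + 2 × 137.00 ≈ 1198; y = 421 + 1 × 105.33 ≈ 526.

(1198, 526)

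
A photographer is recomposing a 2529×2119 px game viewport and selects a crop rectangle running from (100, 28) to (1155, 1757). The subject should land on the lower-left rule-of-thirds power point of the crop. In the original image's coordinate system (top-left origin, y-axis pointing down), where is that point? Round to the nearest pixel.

(452, 1181)

Crop width = 1155 − 100 = 1055 px; one third is 351.67 px.
Crop height = 1757 − 28 = 1729 px; one third is 576.33 px.
The lower-left point is one-third across and two-thirds down within the crop:
x = 100 + 1 × 351.67 ≈ 452; y = 28 + 2 × 576.33 ≈ 1181.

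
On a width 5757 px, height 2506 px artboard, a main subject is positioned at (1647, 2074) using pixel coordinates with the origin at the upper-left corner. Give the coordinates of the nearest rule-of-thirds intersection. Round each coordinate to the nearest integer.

Third lines: x ∈ {1919, 3838}, y ∈ {835, 1671}.
1647 is closer to x = 1919; 2074 is closer to y = 1671.
So the nearest intersection is the lower-left power point.

x = 1919 px, y = 1671 px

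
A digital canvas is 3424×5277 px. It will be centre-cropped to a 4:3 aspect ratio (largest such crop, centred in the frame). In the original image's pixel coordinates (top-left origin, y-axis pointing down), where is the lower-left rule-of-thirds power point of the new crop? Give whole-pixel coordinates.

3424/5277 < 4/3, so the 4:3 crop keeps the full width 3424 and trims height to 3424 × 3/4 = 2568.00 px.
Top offset = (5277 − 2568.00)/2 = 1354.50 px; left offset = 0.
Lower-left is one-third across and two-thirds down within the crop:
x = 0.00 + 1 × 3424.00/3 ≈ 1141; y = 1354.50 + 2 × 2568.00/3 ≈ 3067.

(1141, 3067)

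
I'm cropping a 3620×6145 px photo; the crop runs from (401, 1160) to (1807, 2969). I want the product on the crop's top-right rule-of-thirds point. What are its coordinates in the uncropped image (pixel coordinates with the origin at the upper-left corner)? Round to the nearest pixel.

x = 1338 px, y = 1763 px

Crop width = 1807 − 401 = 1406 px; one third is 468.67 px.
Crop height = 2969 − 1160 = 1809 px; one third is 603.00 px.
The top-right point is two-thirds across and one-third down within the crop:
x = 401 + 2 × 468.67 ≈ 1338; y = 1160 + 1 × 603.00 ≈ 1763.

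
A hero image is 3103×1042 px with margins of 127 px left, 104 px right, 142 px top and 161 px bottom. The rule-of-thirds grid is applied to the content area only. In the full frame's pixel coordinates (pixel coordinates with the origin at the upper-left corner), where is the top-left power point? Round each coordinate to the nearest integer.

(1084, 388)

Content width = 3103 − 127 − 104 = 2872 px; content height = 1042 − 142 − 161 = 739 px.
Top-left is one-third across and one-third down within the content area.
x = 127 + 1 × 2872/3 = 127 + 957.33 ≈ 1084
y = 142 + 1 × 739/3 = 142 + 246.33 ≈ 388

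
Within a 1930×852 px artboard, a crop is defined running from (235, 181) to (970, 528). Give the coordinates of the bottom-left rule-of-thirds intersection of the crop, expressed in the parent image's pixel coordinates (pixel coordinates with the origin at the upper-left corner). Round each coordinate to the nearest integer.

Crop width = 970 − 235 = 735 px; one third is 245.00 px.
Crop height = 528 − 181 = 347 px; one third is 115.67 px.
The bottom-left point is one-third across and two-thirds down within the crop:
x = 235 + 1 × 245.00 ≈ 480; y = 181 + 2 × 115.67 ≈ 412.

x = 480 px, y = 412 px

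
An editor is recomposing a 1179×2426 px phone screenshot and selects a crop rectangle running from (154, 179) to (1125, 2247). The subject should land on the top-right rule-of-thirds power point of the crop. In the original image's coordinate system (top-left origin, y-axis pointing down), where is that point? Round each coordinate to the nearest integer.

Crop width = 1125 − 154 = 971 px; one third is 323.67 px.
Crop height = 2247 − 179 = 2068 px; one third is 689.33 px.
The top-right point is two-thirds across and one-third down within the crop:
x = 154 + 2 × 323.67 ≈ 801; y = 179 + 1 × 689.33 ≈ 868.

(801, 868)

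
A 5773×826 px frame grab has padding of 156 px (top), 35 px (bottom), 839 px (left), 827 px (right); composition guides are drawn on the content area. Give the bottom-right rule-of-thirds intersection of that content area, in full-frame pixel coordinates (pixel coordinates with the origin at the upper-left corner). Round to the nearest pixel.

(3577, 579)

Content width = 5773 − 839 − 827 = 4107 px; content height = 826 − 156 − 35 = 635 px.
Bottom-right is two-thirds across and two-thirds down within the content area.
x = 839 + 2 × 4107/3 = 839 + 2738.00 ≈ 3577
y = 156 + 2 × 635/3 = 156 + 423.33 ≈ 579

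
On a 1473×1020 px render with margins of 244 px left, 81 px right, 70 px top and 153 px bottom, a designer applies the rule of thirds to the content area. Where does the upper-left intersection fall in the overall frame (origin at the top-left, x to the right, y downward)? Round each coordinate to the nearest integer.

(627, 336)

Content width = 1473 − 244 − 81 = 1148 px; content height = 1020 − 70 − 153 = 797 px.
Upper-left is one-third across and one-third down within the content area.
x = 244 + 1 × 1148/3 = 244 + 382.67 ≈ 627
y = 70 + 1 × 797/3 = 70 + 265.67 ≈ 336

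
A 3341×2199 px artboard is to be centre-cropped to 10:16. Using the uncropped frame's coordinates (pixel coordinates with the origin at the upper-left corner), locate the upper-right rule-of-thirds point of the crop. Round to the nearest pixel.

(1900, 733)

3341/2199 > 10/16, so the 10:16 crop keeps the full height 2199 and trims width to 2199 × 10/16 = 1374.38 px.
Left offset = (3341 − 1374.38)/2 = 983.31 px; top offset = 0.
Upper-right is two-thirds across and one-third down within the crop:
x = 983.31 + 2 × 1374.38/3 ≈ 1900; y = 0.00 + 1 × 2199.00/3 ≈ 733.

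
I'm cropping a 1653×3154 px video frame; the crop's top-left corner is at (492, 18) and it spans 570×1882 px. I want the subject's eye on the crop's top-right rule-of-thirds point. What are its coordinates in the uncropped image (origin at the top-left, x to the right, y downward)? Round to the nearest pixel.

One third of the crop width 570 is 190.00 px.
One third of the crop height 1882 is 627.33 px.
The top-right point is two-thirds across and one-third down within the crop:
x = 492 + 2 × 190.00 ≈ 872; y = 18 + 1 × 627.33 ≈ 645.

x = 872 px, y = 645 px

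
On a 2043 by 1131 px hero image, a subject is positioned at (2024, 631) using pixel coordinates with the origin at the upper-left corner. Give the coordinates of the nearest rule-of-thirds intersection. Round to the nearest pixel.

Third lines: x ∈ {681, 1362}, y ∈ {377, 754}.
2024 is closer to x = 1362; 631 is closer to y = 754.
So the nearest intersection is the lower-right power point.

x = 1362 px, y = 754 px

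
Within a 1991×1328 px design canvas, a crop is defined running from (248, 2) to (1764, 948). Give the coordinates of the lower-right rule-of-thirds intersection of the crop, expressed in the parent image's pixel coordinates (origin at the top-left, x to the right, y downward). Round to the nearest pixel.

Crop width = 1764 − 248 = 1516 px; one third is 505.33 px.
Crop height = 948 − 2 = 946 px; one third is 315.33 px.
The lower-right point is two-thirds across and two-thirds down within the crop:
x = 248 + 2 × 505.33 ≈ 1259; y = 2 + 2 × 315.33 ≈ 633.

x = 1259 px, y = 633 px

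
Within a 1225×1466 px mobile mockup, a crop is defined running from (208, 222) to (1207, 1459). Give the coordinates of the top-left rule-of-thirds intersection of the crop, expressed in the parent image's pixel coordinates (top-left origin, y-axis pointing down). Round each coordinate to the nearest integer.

(541, 634)

Crop width = 1207 − 208 = 999 px; one third is 333.00 px.
Crop height = 1459 − 222 = 1237 px; one third is 412.33 px.
The top-left point is one-third across and one-third down within the crop:
x = 208 + 1 × 333.00 ≈ 541; y = 222 + 1 × 412.33 ≈ 634.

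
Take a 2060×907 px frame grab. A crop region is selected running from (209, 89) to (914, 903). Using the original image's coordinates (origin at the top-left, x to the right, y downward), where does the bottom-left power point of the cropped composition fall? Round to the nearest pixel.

(444, 632)

Crop width = 914 − 209 = 705 px; one third is 235.00 px.
Crop height = 903 − 89 = 814 px; one third is 271.33 px.
The bottom-left point is one-third across and two-thirds down within the crop:
x = 209 + 1 × 235.00 ≈ 444; y = 89 + 2 × 271.33 ≈ 632.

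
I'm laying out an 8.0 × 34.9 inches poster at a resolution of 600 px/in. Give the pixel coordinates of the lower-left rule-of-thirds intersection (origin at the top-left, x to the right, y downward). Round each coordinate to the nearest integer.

In pixels the canvas is 8.0 × 600 = 4800 wide and 34.9 × 600 = 20940 tall.
The lower-left point is one-third across and two-thirds down:
x = 1 × 4800/3 ≈ 1600; y = 2 × 20940/3 ≈ 13960.

(1600, 13960)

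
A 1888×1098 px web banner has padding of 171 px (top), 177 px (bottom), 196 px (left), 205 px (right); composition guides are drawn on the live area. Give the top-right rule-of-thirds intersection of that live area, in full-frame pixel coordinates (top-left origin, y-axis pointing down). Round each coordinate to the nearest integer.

x = 1187 px, y = 421 px

Content width = 1888 − 196 − 205 = 1487 px; content height = 1098 − 171 − 177 = 750 px.
Top-right is two-thirds across and one-third down within the live area.
x = 196 + 2 × 1487/3 = 196 + 991.33 ≈ 1187
y = 171 + 1 × 750/3 = 171 + 250.00 ≈ 421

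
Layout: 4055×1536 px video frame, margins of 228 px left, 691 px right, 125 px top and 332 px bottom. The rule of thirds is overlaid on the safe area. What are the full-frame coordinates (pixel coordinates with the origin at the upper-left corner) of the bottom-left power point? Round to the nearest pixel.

Content width = 4055 − 228 − 691 = 3136 px; content height = 1536 − 125 − 332 = 1079 px.
Bottom-left is one-third across and two-thirds down within the safe area.
x = 228 + 1 × 3136/3 = 228 + 1045.33 ≈ 1273
y = 125 + 2 × 1079/3 = 125 + 719.33 ≈ 844

(1273, 844)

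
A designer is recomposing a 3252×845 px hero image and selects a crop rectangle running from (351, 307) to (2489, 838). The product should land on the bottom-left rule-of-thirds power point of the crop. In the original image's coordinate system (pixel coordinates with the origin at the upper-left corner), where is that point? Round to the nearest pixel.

(1064, 661)

Crop width = 2489 − 351 = 2138 px; one third is 712.67 px.
Crop height = 838 − 307 = 531 px; one third is 177.00 px.
The bottom-left point is one-third across and two-thirds down within the crop:
x = 351 + 1 × 712.67 ≈ 1064; y = 307 + 2 × 177.00 ≈ 661.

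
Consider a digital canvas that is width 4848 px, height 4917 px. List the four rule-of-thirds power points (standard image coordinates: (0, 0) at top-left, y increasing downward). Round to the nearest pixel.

(1616, 1639), (3232, 1639), (1616, 3278), (3232, 3278)

One third of 4848 is 1616; one third of 4917 is 1639.
Vertical third lines at x = 1616 and x = 3232; horizontal third lines at y = 1639 and y = 3278.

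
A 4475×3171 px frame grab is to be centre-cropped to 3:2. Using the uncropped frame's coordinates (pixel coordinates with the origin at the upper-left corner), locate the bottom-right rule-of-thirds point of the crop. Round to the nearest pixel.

x = 2983 px, y = 2083 px

4475/3171 < 3/2, so the 3:2 crop keeps the full width 4475 and trims height to 4475 × 2/3 = 2983.33 px.
Top offset = (3171 − 2983.33)/2 = 93.83 px; left offset = 0.
Bottom-right is two-thirds across and two-thirds down within the crop:
x = 0.00 + 2 × 4475.00/3 ≈ 2983; y = 93.83 + 2 × 2983.33/3 ≈ 2083.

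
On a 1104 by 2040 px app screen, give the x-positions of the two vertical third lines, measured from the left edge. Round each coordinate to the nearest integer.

1104 / 3 = 368, so the vertical lines sit at one and two thirds of 1104.

368 px and 736 px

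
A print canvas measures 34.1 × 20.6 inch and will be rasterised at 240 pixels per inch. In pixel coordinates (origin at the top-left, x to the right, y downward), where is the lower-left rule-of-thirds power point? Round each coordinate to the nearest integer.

In pixels the canvas is 34.1 × 240 = 8184 wide and 20.6 × 240 = 4944 tall.
The lower-left point is one-third across and two-thirds down:
x = 1 × 8184/3 ≈ 2728; y = 2 × 4944/3 ≈ 3296.

x = 2728 px, y = 3296 px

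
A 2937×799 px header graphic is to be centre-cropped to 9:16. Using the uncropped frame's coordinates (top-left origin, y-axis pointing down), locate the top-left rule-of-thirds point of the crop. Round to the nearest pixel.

x = 1394 px, y = 266 px

2937/799 > 9/16, so the 9:16 crop keeps the full height 799 and trims width to 799 × 9/16 = 449.44 px.
Left offset = (2937 − 449.44)/2 = 1243.78 px; top offset = 0.
Top-left is one-third across and one-third down within the crop:
x = 1243.78 + 1 × 449.44/3 ≈ 1394; y = 0.00 + 1 × 799.00/3 ≈ 266.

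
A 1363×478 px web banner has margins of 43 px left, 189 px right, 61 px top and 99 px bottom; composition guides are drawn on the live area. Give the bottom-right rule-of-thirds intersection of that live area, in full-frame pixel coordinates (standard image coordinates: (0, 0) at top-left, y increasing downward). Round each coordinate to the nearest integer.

x = 797 px, y = 273 px

Content width = 1363 − 43 − 189 = 1131 px; content height = 478 − 61 − 99 = 318 px.
Bottom-right is two-thirds across and two-thirds down within the live area.
x = 43 + 2 × 1131/3 = 43 + 754.00 ≈ 797
y = 61 + 2 × 318/3 = 61 + 212.00 ≈ 273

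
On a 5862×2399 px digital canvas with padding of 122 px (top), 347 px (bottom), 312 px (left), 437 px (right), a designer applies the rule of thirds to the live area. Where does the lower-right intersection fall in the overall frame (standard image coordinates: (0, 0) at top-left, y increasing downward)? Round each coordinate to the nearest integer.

Content width = 5862 − 312 − 437 = 5113 px; content height = 2399 − 122 − 347 = 1930 px.
Lower-right is two-thirds across and two-thirds down within the live area.
x = 312 + 2 × 5113/3 = 312 + 3408.67 ≈ 3721
y = 122 + 2 × 1930/3 = 122 + 1286.67 ≈ 1409

(3721, 1409)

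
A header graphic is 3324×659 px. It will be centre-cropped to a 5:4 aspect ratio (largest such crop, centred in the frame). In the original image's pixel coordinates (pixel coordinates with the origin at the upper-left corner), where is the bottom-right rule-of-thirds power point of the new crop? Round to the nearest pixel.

3324/659 > 5/4, so the 5:4 crop keeps the full height 659 and trims width to 659 × 5/4 = 823.75 px.
Left offset = (3324 − 823.75)/2 = 1250.12 px; top offset = 0.
Bottom-right is two-thirds across and two-thirds down within the crop:
x = 1250.12 + 2 × 823.75/3 ≈ 1799; y = 0.00 + 2 × 659.00/3 ≈ 439.

x = 1799 px, y = 439 px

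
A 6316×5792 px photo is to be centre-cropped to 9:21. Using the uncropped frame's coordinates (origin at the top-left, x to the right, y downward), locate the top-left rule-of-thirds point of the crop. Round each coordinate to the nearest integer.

6316/5792 > 9/21, so the 9:21 crop keeps the full height 5792 and trims width to 5792 × 9/21 = 2482.29 px.
Left offset = (6316 − 2482.29)/2 = 1916.86 px; top offset = 0.
Top-left is one-third across and one-third down within the crop:
x = 1916.86 + 1 × 2482.29/3 ≈ 2744; y = 0.00 + 1 × 5792.00/3 ≈ 1931.

x = 2744 px, y = 1931 px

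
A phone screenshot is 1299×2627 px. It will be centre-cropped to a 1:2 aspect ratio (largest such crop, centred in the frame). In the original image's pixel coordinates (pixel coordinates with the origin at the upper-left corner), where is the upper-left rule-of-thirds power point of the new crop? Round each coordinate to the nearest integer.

x = 433 px, y = 881 px

1299/2627 < 1/2, so the 1:2 crop keeps the full width 1299 and trims height to 1299 × 2/1 = 2598.00 px.
Top offset = (2627 − 2598.00)/2 = 14.50 px; left offset = 0.
Upper-left is one-third across and one-third down within the crop:
x = 0.00 + 1 × 1299.00/3 ≈ 433; y = 14.50 + 1 × 2598.00/3 ≈ 881.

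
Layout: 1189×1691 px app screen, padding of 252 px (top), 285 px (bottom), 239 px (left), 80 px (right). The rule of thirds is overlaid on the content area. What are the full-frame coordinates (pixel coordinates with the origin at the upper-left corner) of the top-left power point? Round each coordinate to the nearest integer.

Content width = 1189 − 239 − 80 = 870 px; content height = 1691 − 252 − 285 = 1154 px.
Top-left is one-third across and one-third down within the content area.
x = 239 + 1 × 870/3 = 239 + 290.00 ≈ 529
y = 252 + 1 × 1154/3 = 252 + 384.67 ≈ 637

(529, 637)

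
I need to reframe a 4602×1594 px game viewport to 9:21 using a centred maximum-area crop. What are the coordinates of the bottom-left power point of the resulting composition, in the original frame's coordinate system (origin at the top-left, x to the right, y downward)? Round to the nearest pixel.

4602/1594 > 9/21, so the 9:21 crop keeps the full height 1594 and trims width to 1594 × 9/21 = 683.14 px.
Left offset = (4602 − 683.14)/2 = 1959.43 px; top offset = 0.
Bottom-left is one-third across and two-thirds down within the crop:
x = 1959.43 + 1 × 683.14/3 ≈ 2187; y = 0.00 + 2 × 1594.00/3 ≈ 1063.

x = 2187 px, y = 1063 px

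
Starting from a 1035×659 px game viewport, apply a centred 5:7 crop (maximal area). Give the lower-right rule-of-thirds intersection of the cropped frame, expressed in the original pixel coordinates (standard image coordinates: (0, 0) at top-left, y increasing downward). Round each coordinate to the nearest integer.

x = 596 px, y = 439 px

1035/659 > 5/7, so the 5:7 crop keeps the full height 659 and trims width to 659 × 5/7 = 470.71 px.
Left offset = (1035 − 470.71)/2 = 282.14 px; top offset = 0.
Lower-right is two-thirds across and two-thirds down within the crop:
x = 282.14 + 2 × 470.71/3 ≈ 596; y = 0.00 + 2 × 659.00/3 ≈ 439.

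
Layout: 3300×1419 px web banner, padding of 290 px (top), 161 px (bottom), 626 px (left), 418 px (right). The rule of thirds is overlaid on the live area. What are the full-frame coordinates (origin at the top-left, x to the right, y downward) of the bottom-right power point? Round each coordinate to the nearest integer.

Content width = 3300 − 626 − 418 = 2256 px; content height = 1419 − 290 − 161 = 968 px.
Bottom-right is two-thirds across and two-thirds down within the live area.
x = 626 + 2 × 2256/3 = 626 + 1504.00 ≈ 2130
y = 290 + 2 × 968/3 = 290 + 645.33 ≈ 935

x = 2130 px, y = 935 px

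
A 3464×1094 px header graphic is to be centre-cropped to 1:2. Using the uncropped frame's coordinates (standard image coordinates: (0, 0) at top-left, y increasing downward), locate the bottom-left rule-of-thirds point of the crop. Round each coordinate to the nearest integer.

(1641, 729)

3464/1094 > 1/2, so the 1:2 crop keeps the full height 1094 and trims width to 1094 × 1/2 = 547.00 px.
Left offset = (3464 − 547.00)/2 = 1458.50 px; top offset = 0.
Bottom-left is one-third across and two-thirds down within the crop:
x = 1458.50 + 1 × 547.00/3 ≈ 1641; y = 0.00 + 2 × 1094.00/3 ≈ 729.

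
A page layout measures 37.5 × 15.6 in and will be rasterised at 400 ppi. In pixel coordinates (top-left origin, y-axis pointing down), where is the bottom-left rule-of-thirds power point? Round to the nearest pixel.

In pixels the canvas is 37.5 × 400 = 15000 wide and 15.6 × 400 = 6240 tall.
The bottom-left point is one-third across and two-thirds down:
x = 1 × 15000/3 ≈ 5000; y = 2 × 6240/3 ≈ 4160.

(5000, 4160)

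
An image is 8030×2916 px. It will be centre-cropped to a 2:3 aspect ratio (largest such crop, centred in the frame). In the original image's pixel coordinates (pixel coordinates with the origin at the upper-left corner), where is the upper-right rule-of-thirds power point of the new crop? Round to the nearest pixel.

(4339, 972)

8030/2916 > 2/3, so the 2:3 crop keeps the full height 2916 and trims width to 2916 × 2/3 = 1944.00 px.
Left offset = (8030 − 1944.00)/2 = 3043.00 px; top offset = 0.
Upper-right is two-thirds across and one-third down within the crop:
x = 3043.00 + 2 × 1944.00/3 ≈ 4339; y = 0.00 + 1 × 2916.00/3 ≈ 972.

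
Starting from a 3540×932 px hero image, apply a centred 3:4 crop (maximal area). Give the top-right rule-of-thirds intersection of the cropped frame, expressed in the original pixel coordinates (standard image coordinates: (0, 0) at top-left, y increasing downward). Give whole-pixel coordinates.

3540/932 > 3/4, so the 3:4 crop keeps the full height 932 and trims width to 932 × 3/4 = 699.00 px.
Left offset = (3540 − 699.00)/2 = 1420.50 px; top offset = 0.
Top-right is two-thirds across and one-third down within the crop:
x = 1420.50 + 2 × 699.00/3 ≈ 1887; y = 0.00 + 1 × 932.00/3 ≈ 311.

(1887, 311)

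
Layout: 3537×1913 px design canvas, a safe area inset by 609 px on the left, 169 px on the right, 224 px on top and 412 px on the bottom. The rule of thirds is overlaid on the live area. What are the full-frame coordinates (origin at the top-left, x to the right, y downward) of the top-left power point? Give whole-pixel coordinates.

Content width = 3537 − 609 − 169 = 2759 px; content height = 1913 − 224 − 412 = 1277 px.
Top-left is one-third across and one-third down within the live area.
x = 609 + 1 × 2759/3 = 609 + 919.67 ≈ 1529
y = 224 + 1 × 1277/3 = 224 + 425.67 ≈ 650

(1529, 650)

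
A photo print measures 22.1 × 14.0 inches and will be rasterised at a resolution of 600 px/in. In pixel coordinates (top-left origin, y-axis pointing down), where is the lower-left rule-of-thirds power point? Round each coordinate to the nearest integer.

In pixels the canvas is 22.1 × 600 = 13260 wide and 14.0 × 600 = 8400 tall.
The lower-left point is one-third across and two-thirds down:
x = 1 × 13260/3 ≈ 4420; y = 2 × 8400/3 ≈ 5600.

(4420, 5600)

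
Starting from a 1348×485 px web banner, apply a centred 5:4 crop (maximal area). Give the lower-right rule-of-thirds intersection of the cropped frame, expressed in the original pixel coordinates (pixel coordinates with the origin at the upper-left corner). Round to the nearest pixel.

x = 775 px, y = 323 px

1348/485 > 5/4, so the 5:4 crop keeps the full height 485 and trims width to 485 × 5/4 = 606.25 px.
Left offset = (1348 − 606.25)/2 = 370.88 px; top offset = 0.
Lower-right is two-thirds across and two-thirds down within the crop:
x = 370.88 + 2 × 606.25/3 ≈ 775; y = 0.00 + 2 × 485.00/3 ≈ 323.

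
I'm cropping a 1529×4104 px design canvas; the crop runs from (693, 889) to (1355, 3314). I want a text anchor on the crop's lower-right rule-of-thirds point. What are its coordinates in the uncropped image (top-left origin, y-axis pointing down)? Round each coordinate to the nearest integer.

x = 1134 px, y = 2506 px

Crop width = 1355 − 693 = 662 px; one third is 220.67 px.
Crop height = 3314 − 889 = 2425 px; one third is 808.33 px.
The lower-right point is two-thirds across and two-thirds down within the crop:
x = 693 + 2 × 220.67 ≈ 1134; y = 889 + 2 × 808.33 ≈ 2506.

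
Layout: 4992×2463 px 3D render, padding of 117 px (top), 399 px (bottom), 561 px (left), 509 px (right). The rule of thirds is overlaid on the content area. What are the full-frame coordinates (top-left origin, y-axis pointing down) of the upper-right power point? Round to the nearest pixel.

x = 3176 px, y = 766 px

Content width = 4992 − 561 − 509 = 3922 px; content height = 2463 − 117 − 399 = 1947 px.
Upper-right is two-thirds across and one-third down within the content area.
x = 561 + 2 × 3922/3 = 561 + 2614.67 ≈ 3176
y = 117 + 1 × 1947/3 = 117 + 649.00 ≈ 766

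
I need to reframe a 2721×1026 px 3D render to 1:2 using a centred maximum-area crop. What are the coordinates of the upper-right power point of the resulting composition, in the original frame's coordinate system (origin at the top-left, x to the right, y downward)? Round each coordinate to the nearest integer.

2721/1026 > 1/2, so the 1:2 crop keeps the full height 1026 and trims width to 1026 × 1/2 = 513.00 px.
Left offset = (2721 − 513.00)/2 = 1104.00 px; top offset = 0.
Upper-right is two-thirds across and one-third down within the crop:
x = 1104.00 + 2 × 513.00/3 ≈ 1446; y = 0.00 + 1 × 1026.00/3 ≈ 342.

(1446, 342)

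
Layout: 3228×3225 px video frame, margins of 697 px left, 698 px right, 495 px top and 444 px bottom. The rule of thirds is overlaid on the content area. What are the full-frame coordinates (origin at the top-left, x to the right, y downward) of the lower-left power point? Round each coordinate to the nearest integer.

x = 1308 px, y = 2019 px

Content width = 3228 − 697 − 698 = 1833 px; content height = 3225 − 495 − 444 = 2286 px.
Lower-left is one-third across and two-thirds down within the content area.
x = 697 + 1 × 1833/3 = 697 + 611.00 ≈ 1308
y = 495 + 2 × 2286/3 = 495 + 1524.00 ≈ 2019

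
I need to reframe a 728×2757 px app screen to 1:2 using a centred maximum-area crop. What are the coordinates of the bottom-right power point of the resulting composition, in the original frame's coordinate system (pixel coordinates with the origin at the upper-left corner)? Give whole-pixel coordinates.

728/2757 < 1/2, so the 1:2 crop keeps the full width 728 and trims height to 728 × 2/1 = 1456.00 px.
Top offset = (2757 − 1456.00)/2 = 650.50 px; left offset = 0.
Bottom-right is two-thirds across and two-thirds down within the crop:
x = 0.00 + 2 × 728.00/3 ≈ 485; y = 650.50 + 2 × 1456.00/3 ≈ 1621.

x = 485 px, y = 1621 px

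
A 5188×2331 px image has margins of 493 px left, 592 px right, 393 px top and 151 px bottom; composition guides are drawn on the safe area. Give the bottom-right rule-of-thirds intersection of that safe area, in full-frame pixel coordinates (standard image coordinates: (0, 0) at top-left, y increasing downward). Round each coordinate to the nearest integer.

x = 3228 px, y = 1584 px

Content width = 5188 − 493 − 592 = 4103 px; content height = 2331 − 393 − 151 = 1787 px.
Bottom-right is two-thirds across and two-thirds down within the safe area.
x = 493 + 2 × 4103/3 = 493 + 2735.33 ≈ 3228
y = 393 + 2 × 1787/3 = 393 + 1191.33 ≈ 1584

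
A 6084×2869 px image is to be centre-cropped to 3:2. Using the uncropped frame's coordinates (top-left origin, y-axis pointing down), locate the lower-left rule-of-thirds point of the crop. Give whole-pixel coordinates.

6084/2869 > 3/2, so the 3:2 crop keeps the full height 2869 and trims width to 2869 × 3/2 = 4303.50 px.
Left offset = (6084 − 4303.50)/2 = 890.25 px; top offset = 0.
Lower-left is one-third across and two-thirds down within the crop:
x = 890.25 + 1 × 4303.50/3 ≈ 2325; y = 0.00 + 2 × 2869.00/3 ≈ 1913.

x = 2325 px, y = 1913 px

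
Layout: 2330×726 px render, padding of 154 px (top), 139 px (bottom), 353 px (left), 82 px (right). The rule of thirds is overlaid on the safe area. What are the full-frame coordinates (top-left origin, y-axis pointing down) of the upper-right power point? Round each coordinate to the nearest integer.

(1616, 298)

Content width = 2330 − 353 − 82 = 1895 px; content height = 726 − 154 − 139 = 433 px.
Upper-right is two-thirds across and one-third down within the safe area.
x = 353 + 2 × 1895/3 = 353 + 1263.33 ≈ 1616
y = 154 + 1 × 433/3 = 154 + 144.33 ≈ 298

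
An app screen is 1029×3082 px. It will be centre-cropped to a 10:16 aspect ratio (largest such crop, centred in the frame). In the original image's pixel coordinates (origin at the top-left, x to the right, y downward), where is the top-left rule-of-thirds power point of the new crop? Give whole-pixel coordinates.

x = 343 px, y = 1267 px

1029/3082 < 10/16, so the 10:16 crop keeps the full width 1029 and trims height to 1029 × 16/10 = 1646.40 px.
Top offset = (3082 − 1646.40)/2 = 717.80 px; left offset = 0.
Top-left is one-third across and one-third down within the crop:
x = 0.00 + 1 × 1029.00/3 ≈ 343; y = 717.80 + 1 × 1646.40/3 ≈ 1267.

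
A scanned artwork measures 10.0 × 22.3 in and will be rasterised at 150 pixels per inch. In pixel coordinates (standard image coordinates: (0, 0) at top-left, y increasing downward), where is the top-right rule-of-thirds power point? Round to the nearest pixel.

In pixels the canvas is 10.0 × 150 = 1500 wide and 22.3 × 150 = 3345 tall.
The top-right point is two-thirds across and one-third down:
x = 2 × 1500/3 ≈ 1000; y = 1 × 3345/3 ≈ 1115.

(1000, 1115)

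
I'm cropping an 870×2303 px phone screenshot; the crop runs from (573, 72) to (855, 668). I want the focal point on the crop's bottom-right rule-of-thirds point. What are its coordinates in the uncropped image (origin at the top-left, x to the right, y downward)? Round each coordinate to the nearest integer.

Crop width = 855 − 573 = 282 px; one third is 94.00 px.
Crop height = 668 − 72 = 596 px; one third is 198.67 px.
The bottom-right point is two-thirds across and two-thirds down within the crop:
x = 573 + 2 × 94.00 ≈ 761; y = 72 + 2 × 198.67 ≈ 469.

x = 761 px, y = 469 px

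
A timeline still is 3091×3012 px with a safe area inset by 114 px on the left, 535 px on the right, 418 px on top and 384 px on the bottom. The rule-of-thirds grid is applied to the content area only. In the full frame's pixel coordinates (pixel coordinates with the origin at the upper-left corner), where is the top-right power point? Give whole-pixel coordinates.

x = 1742 px, y = 1155 px

Content width = 3091 − 114 − 535 = 2442 px; content height = 3012 − 418 − 384 = 2210 px.
Top-right is two-thirds across and one-third down within the content area.
x = 114 + 2 × 2442/3 = 114 + 1628.00 ≈ 1742
y = 418 + 1 × 2210/3 = 418 + 736.67 ≈ 1155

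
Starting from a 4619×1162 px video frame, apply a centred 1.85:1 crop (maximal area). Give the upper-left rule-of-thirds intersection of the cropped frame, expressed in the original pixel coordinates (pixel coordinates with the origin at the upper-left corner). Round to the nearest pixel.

(1951, 387)

4619/1162 > 1.85/1, so the 1.85:1 crop keeps the full height 1162 and trims width to 1162 × 1.85/1 = 2149.70 px.
Left offset = (4619 − 2149.70)/2 = 1234.65 px; top offset = 0.
Upper-left is one-third across and one-third down within the crop:
x = 1234.65 + 1 × 2149.70/3 ≈ 1951; y = 0.00 + 1 × 1162.00/3 ≈ 387.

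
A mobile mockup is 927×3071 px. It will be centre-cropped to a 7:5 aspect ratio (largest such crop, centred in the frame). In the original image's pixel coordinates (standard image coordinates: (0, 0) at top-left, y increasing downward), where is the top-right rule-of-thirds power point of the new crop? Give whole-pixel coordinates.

x = 618 px, y = 1425 px

927/3071 < 7/5, so the 7:5 crop keeps the full width 927 and trims height to 927 × 5/7 = 662.14 px.
Top offset = (3071 − 662.14)/2 = 1204.43 px; left offset = 0.
Top-right is two-thirds across and one-third down within the crop:
x = 0.00 + 2 × 927.00/3 ≈ 618; y = 1204.43 + 1 × 662.14/3 ≈ 1425.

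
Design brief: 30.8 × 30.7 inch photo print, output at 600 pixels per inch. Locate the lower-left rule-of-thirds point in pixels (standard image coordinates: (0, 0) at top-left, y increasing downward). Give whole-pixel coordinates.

(6160, 12280)

In pixels the canvas is 30.8 × 600 = 18480 wide and 30.7 × 600 = 18420 tall.
The lower-left point is one-third across and two-thirds down:
x = 1 × 18480/3 ≈ 6160; y = 2 × 18420/3 ≈ 12280.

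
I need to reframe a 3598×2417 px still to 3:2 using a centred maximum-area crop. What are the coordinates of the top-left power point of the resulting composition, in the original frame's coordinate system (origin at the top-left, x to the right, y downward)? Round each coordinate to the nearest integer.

x = 1199 px, y = 809 px

3598/2417 < 3/2, so the 3:2 crop keeps the full width 3598 and trims height to 3598 × 2/3 = 2398.67 px.
Top offset = (2417 − 2398.67)/2 = 9.17 px; left offset = 0.
Top-left is one-third across and one-third down within the crop:
x = 0.00 + 1 × 3598.00/3 ≈ 1199; y = 9.17 + 1 × 2398.67/3 ≈ 809.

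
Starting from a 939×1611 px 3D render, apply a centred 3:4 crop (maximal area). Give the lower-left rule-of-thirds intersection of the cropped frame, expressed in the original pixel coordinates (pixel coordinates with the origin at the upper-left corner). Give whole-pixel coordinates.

939/1611 < 3/4, so the 3:4 crop keeps the full width 939 and trims height to 939 × 4/3 = 1252.00 px.
Top offset = (1611 − 1252.00)/2 = 179.50 px; left offset = 0.
Lower-left is one-third across and two-thirds down within the crop:
x = 0.00 + 1 × 939.00/3 ≈ 313; y = 179.50 + 2 × 1252.00/3 ≈ 1014.

(313, 1014)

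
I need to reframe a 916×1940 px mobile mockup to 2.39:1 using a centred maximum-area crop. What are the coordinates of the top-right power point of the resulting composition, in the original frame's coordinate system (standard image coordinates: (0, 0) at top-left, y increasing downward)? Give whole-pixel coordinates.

916/1940 < 2.39/1, so the 2.39:1 crop keeps the full width 916 and trims height to 916 × 1/2.39 = 383.26 px.
Top offset = (1940 − 383.26)/2 = 778.37 px; left offset = 0.
Top-right is two-thirds across and one-third down within the crop:
x = 0.00 + 2 × 916.00/3 ≈ 611; y = 778.37 + 1 × 383.26/3 ≈ 906.

x = 611 px, y = 906 px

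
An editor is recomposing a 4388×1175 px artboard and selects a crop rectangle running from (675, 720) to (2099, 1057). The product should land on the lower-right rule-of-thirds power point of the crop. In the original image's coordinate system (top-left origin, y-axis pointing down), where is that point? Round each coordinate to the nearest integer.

Crop width = 2099 − 675 = 1424 px; one third is 474.67 px.
Crop height = 1057 − 720 = 337 px; one third is 112.33 px.
The lower-right point is two-thirds across and two-thirds down within the crop:
x = 675 + 2 × 474.67 ≈ 1624; y = 720 + 2 × 112.33 ≈ 945.

(1624, 945)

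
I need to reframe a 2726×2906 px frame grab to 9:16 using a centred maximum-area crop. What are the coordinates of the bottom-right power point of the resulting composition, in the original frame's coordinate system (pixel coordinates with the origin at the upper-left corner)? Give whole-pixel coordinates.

x = 1635 px, y = 1937 px

2726/2906 > 9/16, so the 9:16 crop keeps the full height 2906 and trims width to 2906 × 9/16 = 1634.62 px.
Left offset = (2726 − 1634.62)/2 = 545.69 px; top offset = 0.
Bottom-right is two-thirds across and two-thirds down within the crop:
x = 545.69 + 2 × 1634.62/3 ≈ 1635; y = 0.00 + 2 × 2906.00/3 ≈ 1937.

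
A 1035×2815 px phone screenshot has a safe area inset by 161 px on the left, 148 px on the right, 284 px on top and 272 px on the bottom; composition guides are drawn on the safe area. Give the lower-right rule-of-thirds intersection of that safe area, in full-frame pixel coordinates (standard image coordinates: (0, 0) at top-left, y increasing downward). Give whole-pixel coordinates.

x = 645 px, y = 1790 px

Content width = 1035 − 161 − 148 = 726 px; content height = 2815 − 284 − 272 = 2259 px.
Lower-right is two-thirds across and two-thirds down within the safe area.
x = 161 + 2 × 726/3 = 161 + 484.00 ≈ 645
y = 284 + 2 × 2259/3 = 284 + 1506.00 ≈ 1790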